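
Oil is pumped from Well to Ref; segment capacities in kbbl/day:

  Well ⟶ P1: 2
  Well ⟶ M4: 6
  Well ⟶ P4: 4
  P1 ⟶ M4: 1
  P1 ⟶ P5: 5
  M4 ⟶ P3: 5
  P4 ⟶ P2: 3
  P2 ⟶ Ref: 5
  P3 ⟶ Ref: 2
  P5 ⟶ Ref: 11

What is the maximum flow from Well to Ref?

7

Augment Well→P1→P5→Ref: bottleneck 2, flow now 2.
Augment Well→M4→P3→Ref: bottleneck 2, flow now 4.
Augment Well→P4→P2→Ref: bottleneck 3, flow now 7.
No augmenting path remains; maximum flow = 7.
In the residual graph, reachable from Well: {Well, M4, P4, P3}.
Min-cut edges: Well→P1 (2), P4→P2 (3), P3→Ref (2); capacity 2 + 3 + 2 = 7.
This cut is saturated, so no flow can exceed 7.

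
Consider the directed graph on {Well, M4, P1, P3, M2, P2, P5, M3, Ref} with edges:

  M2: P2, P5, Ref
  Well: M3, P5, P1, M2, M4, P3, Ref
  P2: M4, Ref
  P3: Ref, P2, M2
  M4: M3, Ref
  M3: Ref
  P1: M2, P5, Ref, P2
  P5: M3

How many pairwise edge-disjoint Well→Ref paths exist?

Assign every edge capacity 1; by Menger, the answer equals the max flow.
Path Well→Ref (+1); total 1.
Path Well→M4→Ref (+1); total 2.
Path Well→P1→Ref (+1); total 3.
Path Well→P3→Ref (+1); total 4.
Path Well→M2→Ref (+1); total 5.
Path Well→M3→Ref (+1); total 6.
No residual Well→Ref path; max flow = 6.
Certifying cut of size 6: {M3→Ref, Well→M2, Well→M4, Well→P1, Well→P3, Well→Ref}.

6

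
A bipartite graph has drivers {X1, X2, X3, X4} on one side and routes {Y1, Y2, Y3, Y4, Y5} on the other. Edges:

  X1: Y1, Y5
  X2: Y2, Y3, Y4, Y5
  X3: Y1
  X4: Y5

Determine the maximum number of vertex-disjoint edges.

3

Unit-capacity flow: source→left, listed edges, right→sink; max matching = max flow.
Augmenting path X1→Y1 (+1); matched 1.
Augmenting path X2→Y2 (+1); matched 2.
Augmenting path X4→Y5 (+1); matched 3.
No augmenting path remains; maximum matching = 3.
König certificate: {X2, Y1, Y5} is a vertex cover of size 3 (every listed pair touches it), so no matching can be larger.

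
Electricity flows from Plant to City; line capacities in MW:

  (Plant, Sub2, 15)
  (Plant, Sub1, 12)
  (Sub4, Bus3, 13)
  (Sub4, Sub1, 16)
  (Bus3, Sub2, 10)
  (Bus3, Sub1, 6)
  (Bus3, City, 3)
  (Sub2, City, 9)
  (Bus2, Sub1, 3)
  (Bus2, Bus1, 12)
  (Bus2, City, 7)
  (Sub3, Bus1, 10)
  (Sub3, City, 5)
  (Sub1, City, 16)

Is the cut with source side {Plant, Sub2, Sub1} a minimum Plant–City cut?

No — its capacity is 25, but the minimum cut has capacity 21.

Given cut capacity: 9 + 16 = 25.
Augment Plant→Sub2→City: bottleneck 9, flow now 9.
Augment Plant→Sub1→City: bottleneck 12, flow now 21.
No augmenting path remains; maximum flow = 21.
In the residual graph, reachable from Plant: {Plant, Sub2}.
Min-cut edges: Plant→Sub1 (12), Sub2→City (9); capacity 12 + 9 = 21.
Cut capacity 25 exceeds the max flow 21, so it is not minimum.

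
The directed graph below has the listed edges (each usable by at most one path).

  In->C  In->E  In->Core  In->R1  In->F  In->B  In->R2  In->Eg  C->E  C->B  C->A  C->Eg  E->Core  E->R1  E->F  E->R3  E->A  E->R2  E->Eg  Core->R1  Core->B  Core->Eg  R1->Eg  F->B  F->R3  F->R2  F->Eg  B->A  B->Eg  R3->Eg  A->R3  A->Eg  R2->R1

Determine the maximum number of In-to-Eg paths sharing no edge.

Assign every edge capacity 1; by Menger, the answer equals the max flow.
Path In→Eg (+1); total 1.
Path In→C→Eg (+1); total 2.
Path In→E→Eg (+1); total 3.
Path In→Core→Eg (+1); total 4.
Path In→R1→Eg (+1); total 5.
Path In→F→Eg (+1); total 6.
Path In→B→Eg (+1); total 7.
No residual In→Eg path; max flow = 7.
Certifying cut of size 7: {In→B, In→C, In→Core, In→E, In→Eg, In→F, R1→Eg}.

7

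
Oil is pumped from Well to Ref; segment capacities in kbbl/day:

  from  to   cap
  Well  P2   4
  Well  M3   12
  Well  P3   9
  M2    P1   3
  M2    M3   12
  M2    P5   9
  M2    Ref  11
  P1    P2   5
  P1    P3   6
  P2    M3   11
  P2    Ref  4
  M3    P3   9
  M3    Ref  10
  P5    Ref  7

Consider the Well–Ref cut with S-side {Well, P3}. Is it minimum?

Given cut capacity: 4 + 12 = 16.
Augment Well→P2→Ref: bottleneck 4, flow now 4.
Augment Well→M3→Ref: bottleneck 10, flow now 14.
No augmenting path remains; maximum flow = 14.
In the residual graph, reachable from Well: {Well, M3, P3}.
Min-cut edges: Well→P2 (4), M3→Ref (10); capacity 4 + 10 = 14.
Cut capacity 16 exceeds the max flow 14, so it is not minimum.

No — its capacity is 16, but the minimum cut has capacity 14.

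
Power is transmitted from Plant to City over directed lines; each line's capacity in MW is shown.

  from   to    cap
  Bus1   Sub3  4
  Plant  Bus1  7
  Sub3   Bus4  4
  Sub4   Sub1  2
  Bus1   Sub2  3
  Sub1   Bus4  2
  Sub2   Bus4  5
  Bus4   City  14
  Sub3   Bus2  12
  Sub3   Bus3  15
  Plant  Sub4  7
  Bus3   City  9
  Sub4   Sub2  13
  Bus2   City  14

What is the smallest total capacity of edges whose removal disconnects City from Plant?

11

Augment Plant→Bus1→Sub3→Bus3→City: bottleneck 4, flow now 4.
Augment Plant→Bus1→Sub2→Bus4→City: bottleneck 3, flow now 7.
Augment Plant→Sub4→Sub1→Bus4→City: bottleneck 2, flow now 9.
Augment Plant→Sub4→Sub2→Bus4→City: bottleneck 2, flow now 11.
No augmenting path remains; maximum flow = 11.
By max-flow min-cut, the minimum cut capacity equals the max flow.
In the residual graph, reachable from Plant: {Plant, Bus1, Sub4, Sub2}.
Min-cut edges: Bus1→Sub3 (4), Sub4→Sub1 (2), Sub2→Bus4 (5); capacity 4 + 2 + 5 = 11.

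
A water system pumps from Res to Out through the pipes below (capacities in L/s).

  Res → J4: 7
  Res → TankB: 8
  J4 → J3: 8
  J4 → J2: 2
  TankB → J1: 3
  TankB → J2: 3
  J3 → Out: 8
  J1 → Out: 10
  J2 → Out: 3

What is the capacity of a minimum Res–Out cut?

13

Augment Res→J4→J3→Out: bottleneck 7, flow now 7.
Augment Res→TankB→J1→Out: bottleneck 3, flow now 10.
Augment Res→TankB→J2→Out: bottleneck 3, flow now 13.
No augmenting path remains; maximum flow = 13.
By max-flow min-cut, the minimum cut capacity equals the max flow.
In the residual graph, reachable from Res: {Res, TankB}.
Min-cut edges: Res→J4 (7), TankB→J1 (3), TankB→J2 (3); capacity 7 + 3 + 3 = 13.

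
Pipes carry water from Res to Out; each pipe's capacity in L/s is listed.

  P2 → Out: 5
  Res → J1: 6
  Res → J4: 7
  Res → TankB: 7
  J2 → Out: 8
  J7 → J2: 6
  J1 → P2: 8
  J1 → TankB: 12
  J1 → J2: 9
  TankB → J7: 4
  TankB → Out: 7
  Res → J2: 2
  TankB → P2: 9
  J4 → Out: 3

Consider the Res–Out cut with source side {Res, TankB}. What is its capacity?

35

Edges leaving {Res, TankB}: Res→J1 (6), Res→J4 (7), Res→J2 (2), TankB→J7 (4), TankB→P2 (9), TankB→Out (7).
Cut capacity = 6 + 7 + 2 + 4 + 9 + 7 = 35.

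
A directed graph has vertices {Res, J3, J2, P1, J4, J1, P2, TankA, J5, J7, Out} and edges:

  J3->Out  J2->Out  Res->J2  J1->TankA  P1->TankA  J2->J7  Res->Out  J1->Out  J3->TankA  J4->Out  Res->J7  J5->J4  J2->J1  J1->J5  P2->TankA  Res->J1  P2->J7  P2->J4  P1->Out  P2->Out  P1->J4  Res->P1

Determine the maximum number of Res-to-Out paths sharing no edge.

4

Assign every edge capacity 1; by Menger, the answer equals the max flow.
Path Res→Out (+1); total 1.
Path Res→J2→Out (+1); total 2.
Path Res→P1→Out (+1); total 3.
Path Res→J1→Out (+1); total 4.
No residual Res→Out path; max flow = 4.
Certifying cut of size 4: {Res→J1, Res→J2, Res→Out, Res→P1}.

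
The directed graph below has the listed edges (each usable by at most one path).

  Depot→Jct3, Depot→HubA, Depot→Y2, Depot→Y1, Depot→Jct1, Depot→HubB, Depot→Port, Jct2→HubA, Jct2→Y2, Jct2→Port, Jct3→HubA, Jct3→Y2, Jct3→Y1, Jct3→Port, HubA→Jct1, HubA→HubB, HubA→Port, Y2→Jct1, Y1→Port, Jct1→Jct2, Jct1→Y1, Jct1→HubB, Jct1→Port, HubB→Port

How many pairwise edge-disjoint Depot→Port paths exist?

7

Assign every edge capacity 1; by Menger, the answer equals the max flow.
Path Depot→Port (+1); total 1.
Path Depot→Jct3→Port (+1); total 2.
Path Depot→HubA→Port (+1); total 3.
Path Depot→Y1→Port (+1); total 4.
Path Depot→Jct1→Port (+1); total 5.
Path Depot→HubB→Port (+1); total 6.
Path Depot→Y2→Jct1→Jct2→Port (+1); total 7.
No residual Depot→Port path; max flow = 7.
Certifying cut of size 7: {Depot→HubA, Depot→HubB, Depot→Jct1, Depot→Jct3, Depot→Port, Depot→Y1, Depot→Y2}.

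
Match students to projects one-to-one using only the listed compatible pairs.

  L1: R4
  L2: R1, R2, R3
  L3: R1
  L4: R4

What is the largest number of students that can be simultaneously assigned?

Unit-capacity flow: source→left, listed edges, right→sink; max matching = max flow.
Augmenting path L1→R4 (+1); matched 1.
Augmenting path L2→R1 (+1); matched 2.
Augmenting path L3→R1→L2→R2 (+1); matched 3.
No augmenting path remains; maximum matching = 3.
König certificate: {L2, L3, R4} is a vertex cover of size 3 (every listed pair touches it), so no matching can be larger.

3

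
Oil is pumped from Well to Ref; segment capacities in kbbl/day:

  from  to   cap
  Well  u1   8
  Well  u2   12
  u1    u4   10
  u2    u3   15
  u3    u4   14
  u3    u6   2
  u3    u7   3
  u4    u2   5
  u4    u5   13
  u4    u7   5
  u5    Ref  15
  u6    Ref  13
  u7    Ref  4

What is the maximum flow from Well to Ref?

Augment Well→u1→u4→u5→Ref: bottleneck 8, flow now 8.
Augment Well→u2→u3→u6→Ref: bottleneck 2, flow now 10.
Augment Well→u2→u3→u7→Ref: bottleneck 3, flow now 13.
Augment Well→u2→u3→u4→u5→Ref: bottleneck 5, flow now 18.
Augment Well→u2→u3→u4→u7→Ref: bottleneck 1, flow now 19.
No augmenting path remains; maximum flow = 19.
In the residual graph, reachable from Well: {Well, u1, u2, u3, u4, u7}.
Min-cut edges: u3→u6 (2), u4→u5 (13), u7→Ref (4); capacity 2 + 13 + 4 = 19.
This cut is saturated, so no flow can exceed 19.

19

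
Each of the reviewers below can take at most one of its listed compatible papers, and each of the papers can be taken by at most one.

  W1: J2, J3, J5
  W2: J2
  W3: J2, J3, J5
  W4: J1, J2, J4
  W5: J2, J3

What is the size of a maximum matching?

Unit-capacity flow: source→left, listed edges, right→sink; max matching = max flow.
Augmenting path W1→J2 (+1); matched 1.
Augmenting path W3→J3 (+1); matched 2.
Augmenting path W4→J1 (+1); matched 3.
Augmenting path W2→J2→W1→J5 (+1); matched 4.
No augmenting path remains; maximum matching = 4.
König certificate: {W4, J2, J3, J5} is a vertex cover of size 4 (every listed pair touches it), so no matching can be larger.

4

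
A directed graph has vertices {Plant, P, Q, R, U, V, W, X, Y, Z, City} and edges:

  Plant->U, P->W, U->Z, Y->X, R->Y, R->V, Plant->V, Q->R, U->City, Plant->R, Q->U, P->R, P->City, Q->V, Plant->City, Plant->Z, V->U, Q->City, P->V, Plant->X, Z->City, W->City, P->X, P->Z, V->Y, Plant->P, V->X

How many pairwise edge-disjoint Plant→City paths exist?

Assign every edge capacity 1; by Menger, the answer equals the max flow.
Path Plant→City (+1); total 1.
Path Plant→P→City (+1); total 2.
Path Plant→U→City (+1); total 3.
Path Plant→Z→City (+1); total 4.
No residual Plant→City path; max flow = 4.
Certifying cut of size 4: {Plant→City, Plant→P, U→City, Z→City}.

4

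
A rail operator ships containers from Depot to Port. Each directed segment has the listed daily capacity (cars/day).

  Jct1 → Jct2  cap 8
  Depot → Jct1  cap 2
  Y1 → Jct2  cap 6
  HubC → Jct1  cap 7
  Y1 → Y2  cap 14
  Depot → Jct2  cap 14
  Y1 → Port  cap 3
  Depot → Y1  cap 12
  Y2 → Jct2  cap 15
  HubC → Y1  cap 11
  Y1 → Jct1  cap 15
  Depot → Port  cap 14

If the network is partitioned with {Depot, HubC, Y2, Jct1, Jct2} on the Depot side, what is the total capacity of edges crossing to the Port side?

Edges leaving {Depot, HubC, Y2, Jct1, Jct2}: Depot→Y1 (12), Depot→Port (14), HubC→Y1 (11).
Cut capacity = 12 + 14 + 11 = 37.

37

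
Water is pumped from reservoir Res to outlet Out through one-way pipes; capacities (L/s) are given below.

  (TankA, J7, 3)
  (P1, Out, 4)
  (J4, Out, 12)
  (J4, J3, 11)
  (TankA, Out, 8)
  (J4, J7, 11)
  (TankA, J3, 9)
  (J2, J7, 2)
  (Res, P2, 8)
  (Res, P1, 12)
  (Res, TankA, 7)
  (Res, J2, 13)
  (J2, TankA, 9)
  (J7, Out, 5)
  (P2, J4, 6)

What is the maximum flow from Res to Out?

23

Augment Res→P1→Out: bottleneck 4, flow now 4.
Augment Res→TankA→Out: bottleneck 7, flow now 11.
Augment Res→J2→TankA→Out: bottleneck 1, flow now 12.
Augment Res→J2→J7→Out: bottleneck 2, flow now 14.
Augment Res→P2→J4→Out: bottleneck 6, flow now 20.
Augment Res→J2→TankA→J7→Out: bottleneck 3, flow now 23.
No augmenting path remains; maximum flow = 23.
In the residual graph, reachable from Res: {Res, J2, P2, P1, TankA, J3}.
Min-cut edges: J2→J7 (2), P2→J4 (6), P1→Out (4), TankA→J7 (3), TankA→Out (8); capacity 2 + 6 + 4 + 3 + 8 = 23.
This cut is saturated, so no flow can exceed 23.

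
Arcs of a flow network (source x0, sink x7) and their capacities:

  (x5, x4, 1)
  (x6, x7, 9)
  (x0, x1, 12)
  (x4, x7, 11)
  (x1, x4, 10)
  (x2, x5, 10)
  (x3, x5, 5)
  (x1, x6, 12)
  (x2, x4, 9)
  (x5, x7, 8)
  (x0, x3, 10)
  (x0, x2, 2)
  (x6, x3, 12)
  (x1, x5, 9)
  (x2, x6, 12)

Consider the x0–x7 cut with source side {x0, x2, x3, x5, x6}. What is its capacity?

39

Edges leaving {x0, x2, x3, x5, x6}: x0→x1 (12), x2→x4 (9), x5→x4 (1), x5→x7 (8), x6→x7 (9).
Cut capacity = 12 + 9 + 1 + 8 + 9 = 39.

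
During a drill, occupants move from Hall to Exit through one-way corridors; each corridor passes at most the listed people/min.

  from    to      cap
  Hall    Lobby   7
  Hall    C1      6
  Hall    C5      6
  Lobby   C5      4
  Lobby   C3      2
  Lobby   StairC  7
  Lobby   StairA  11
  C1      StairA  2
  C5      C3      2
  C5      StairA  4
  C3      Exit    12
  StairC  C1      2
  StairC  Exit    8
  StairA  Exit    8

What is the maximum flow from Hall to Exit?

15

Augment Hall→Lobby→C3→Exit: bottleneck 2, flow now 2.
Augment Hall→Lobby→StairC→Exit: bottleneck 5, flow now 7.
Augment Hall→C1→StairA→Exit: bottleneck 2, flow now 9.
Augment Hall→C5→C3→Exit: bottleneck 2, flow now 11.
Augment Hall→C5→StairA→Exit: bottleneck 4, flow now 15.
No augmenting path remains; maximum flow = 15.
In the residual graph, reachable from Hall: {Hall, C1}.
Min-cut edges: Hall→Lobby (7), Hall→C5 (6), C1→StairA (2); capacity 7 + 6 + 2 = 15.
This cut is saturated, so no flow can exceed 15.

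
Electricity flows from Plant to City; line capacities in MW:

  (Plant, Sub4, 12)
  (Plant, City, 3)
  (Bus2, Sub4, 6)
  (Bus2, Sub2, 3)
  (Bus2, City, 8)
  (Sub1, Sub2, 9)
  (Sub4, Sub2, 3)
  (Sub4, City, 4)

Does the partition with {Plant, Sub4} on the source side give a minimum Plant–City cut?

No — its capacity is 10, but the minimum cut has capacity 7.

Given cut capacity: 3 + 3 + 4 = 10.
Augment Plant→City: bottleneck 3, flow now 3.
Augment Plant→Sub4→City: bottleneck 4, flow now 7.
No augmenting path remains; maximum flow = 7.
In the residual graph, reachable from Plant: {Plant, Sub4, Sub2}.
Min-cut edges: Plant→City (3), Sub4→City (4); capacity 3 + 4 = 7.
Cut capacity 10 exceeds the max flow 7, so it is not minimum.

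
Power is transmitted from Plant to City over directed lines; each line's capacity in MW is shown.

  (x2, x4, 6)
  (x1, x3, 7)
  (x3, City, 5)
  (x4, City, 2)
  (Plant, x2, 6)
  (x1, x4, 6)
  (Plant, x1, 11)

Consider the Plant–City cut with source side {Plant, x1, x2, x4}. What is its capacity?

Edges leaving {Plant, x1, x2, x4}: x1→x3 (7), x4→City (2).
Cut capacity = 7 + 2 = 9.

9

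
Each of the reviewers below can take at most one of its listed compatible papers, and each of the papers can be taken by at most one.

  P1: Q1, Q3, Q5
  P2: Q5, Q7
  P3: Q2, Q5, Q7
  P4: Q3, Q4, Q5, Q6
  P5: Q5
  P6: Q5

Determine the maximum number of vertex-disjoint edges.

Unit-capacity flow: source→left, listed edges, right→sink; max matching = max flow.
Augmenting path P1→Q1 (+1); matched 1.
Augmenting path P2→Q5 (+1); matched 2.
Augmenting path P3→Q2 (+1); matched 3.
Augmenting path P4→Q3 (+1); matched 4.
Augmenting path P5→Q5→P2→Q7 (+1); matched 5.
No augmenting path remains; maximum matching = 5.
König certificate: {P1, P2, P3, P4, Q5} is a vertex cover of size 5 (every listed pair touches it), so no matching can be larger.

5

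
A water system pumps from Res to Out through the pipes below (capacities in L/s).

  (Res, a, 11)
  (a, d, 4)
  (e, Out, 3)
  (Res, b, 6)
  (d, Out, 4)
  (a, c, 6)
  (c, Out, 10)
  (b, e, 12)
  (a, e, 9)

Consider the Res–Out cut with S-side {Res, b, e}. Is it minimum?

Given cut capacity: 11 + 3 = 14.
Augment Res→a→c→Out: bottleneck 6, flow now 6.
Augment Res→a→d→Out: bottleneck 4, flow now 10.
Augment Res→a→e→Out: bottleneck 1, flow now 11.
Augment Res→b→e→Out: bottleneck 2, flow now 13.
No augmenting path remains; maximum flow = 13.
In the residual graph, reachable from Res: {Res, a, b, e}.
Min-cut edges: a→c (6), a→d (4), e→Out (3); capacity 6 + 4 + 3 = 13.
Cut capacity 14 exceeds the max flow 13, so it is not minimum.

No — its capacity is 14, but the minimum cut has capacity 13.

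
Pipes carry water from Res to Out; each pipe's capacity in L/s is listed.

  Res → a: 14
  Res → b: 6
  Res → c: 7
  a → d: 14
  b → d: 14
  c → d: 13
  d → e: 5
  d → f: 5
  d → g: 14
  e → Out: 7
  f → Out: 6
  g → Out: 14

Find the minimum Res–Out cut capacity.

Augment Res→a→d→e→Out: bottleneck 5, flow now 5.
Augment Res→a→d→f→Out: bottleneck 5, flow now 10.
Augment Res→a→d→g→Out: bottleneck 4, flow now 14.
Augment Res→b→d→g→Out: bottleneck 6, flow now 20.
Augment Res→c→d→g→Out: bottleneck 4, flow now 24.
No augmenting path remains; maximum flow = 24.
By max-flow min-cut, the minimum cut capacity equals the max flow.
In the residual graph, reachable from Res: {Res, a, b, c, d}.
Min-cut edges: d→e (5), d→f (5), d→g (14); capacity 5 + 5 + 14 = 24.

24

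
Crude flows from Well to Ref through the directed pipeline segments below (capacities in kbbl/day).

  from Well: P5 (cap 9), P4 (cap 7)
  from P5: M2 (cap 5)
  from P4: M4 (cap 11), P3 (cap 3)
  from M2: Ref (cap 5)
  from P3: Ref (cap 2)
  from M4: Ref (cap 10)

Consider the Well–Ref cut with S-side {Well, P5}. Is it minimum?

Yes — it is a minimum cut (capacity 12).

Given cut capacity: 7 + 5 = 12.
Augment Well→P5→M2→Ref: bottleneck 5, flow now 5.
Augment Well→P4→P3→Ref: bottleneck 2, flow now 7.
Augment Well→P4→M4→Ref: bottleneck 5, flow now 12.
No augmenting path remains; maximum flow = 12.
Cut capacity 12 equals the max flow, so it is a minimum cut.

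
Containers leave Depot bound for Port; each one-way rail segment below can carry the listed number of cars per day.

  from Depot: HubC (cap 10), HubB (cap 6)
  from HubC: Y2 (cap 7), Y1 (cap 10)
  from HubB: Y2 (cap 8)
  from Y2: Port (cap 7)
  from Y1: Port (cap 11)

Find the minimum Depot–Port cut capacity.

16

Augment Depot→HubC→Y2→Port: bottleneck 7, flow now 7.
Augment Depot→HubC→Y1→Port: bottleneck 3, flow now 10.
Augment Depot→HubB→Y2→HubC→Y1→Port: bottleneck 6, flow now 16. (uses reverse residual edge)
No augmenting path remains; maximum flow = 16.
By max-flow min-cut, the minimum cut capacity equals the max flow.
In the residual graph, reachable from Depot: {Depot}.
Min-cut edges: Depot→HubC (10), Depot→HubB (6); capacity 10 + 6 = 16.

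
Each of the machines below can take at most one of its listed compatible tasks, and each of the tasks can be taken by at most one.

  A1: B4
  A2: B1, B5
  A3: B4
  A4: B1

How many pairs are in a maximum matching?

Unit-capacity flow: source→left, listed edges, right→sink; max matching = max flow.
Augmenting path A1→B4 (+1); matched 1.
Augmenting path A2→B1 (+1); matched 2.
Augmenting path A4→B1→A2→B5 (+1); matched 3.
No augmenting path remains; maximum matching = 3.
König certificate: {A2, A4, B4} is a vertex cover of size 3 (every listed pair touches it), so no matching can be larger.

3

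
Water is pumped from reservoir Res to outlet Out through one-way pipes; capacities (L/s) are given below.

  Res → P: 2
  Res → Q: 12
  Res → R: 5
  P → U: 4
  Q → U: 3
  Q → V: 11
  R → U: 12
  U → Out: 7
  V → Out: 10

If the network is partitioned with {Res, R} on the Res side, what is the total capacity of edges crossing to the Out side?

26

Edges leaving {Res, R}: Res→P (2), Res→Q (12), R→U (12).
Cut capacity = 2 + 12 + 12 = 26.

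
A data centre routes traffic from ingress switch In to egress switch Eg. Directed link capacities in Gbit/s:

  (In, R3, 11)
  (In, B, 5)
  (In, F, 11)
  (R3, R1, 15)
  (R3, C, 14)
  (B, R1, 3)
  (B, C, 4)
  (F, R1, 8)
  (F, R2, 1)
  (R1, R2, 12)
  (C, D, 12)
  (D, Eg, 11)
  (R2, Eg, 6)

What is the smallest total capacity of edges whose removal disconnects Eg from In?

17

Augment In→F→R2→Eg: bottleneck 1, flow now 1.
Augment In→R3→R1→R2→Eg: bottleneck 5, flow now 6.
Augment In→R3→C→D→Eg: bottleneck 6, flow now 12.
Augment In→B→C→D→Eg: bottleneck 4, flow now 16.
Augment In→B→R1→R3→C→D→Eg: bottleneck 1, flow now 17. (uses reverse residual edge)
No augmenting path remains; maximum flow = 17.
By max-flow min-cut, the minimum cut capacity equals the max flow.
In the residual graph, reachable from In: {In, R3, B, F, R1, C, D, R2}.
Min-cut edges: D→Eg (11), R2→Eg (6); capacity 11 + 6 = 17.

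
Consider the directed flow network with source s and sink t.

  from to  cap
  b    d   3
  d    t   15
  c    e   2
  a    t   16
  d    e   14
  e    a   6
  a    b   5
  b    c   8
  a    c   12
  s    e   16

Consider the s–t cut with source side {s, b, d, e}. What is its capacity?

Edges leaving {s, b, d, e}: b→c (8), d→t (15), e→a (6).
Cut capacity = 8 + 15 + 6 = 29.

29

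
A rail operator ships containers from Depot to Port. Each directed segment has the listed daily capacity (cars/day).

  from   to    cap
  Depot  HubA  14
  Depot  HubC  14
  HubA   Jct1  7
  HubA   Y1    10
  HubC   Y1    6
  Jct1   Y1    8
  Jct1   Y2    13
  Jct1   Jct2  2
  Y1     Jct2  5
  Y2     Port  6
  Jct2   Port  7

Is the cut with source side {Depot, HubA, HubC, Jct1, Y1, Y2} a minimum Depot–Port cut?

Given cut capacity: 2 + 5 + 6 = 13.
Augment Depot→HubA→Jct1→Y2→Port: bottleneck 6, flow now 6.
Augment Depot→HubA→Jct1→Jct2→Port: bottleneck 1, flow now 7.
Augment Depot→HubA→Y1→Jct2→Port: bottleneck 5, flow now 12.
No augmenting path remains; maximum flow = 12.
In the residual graph, reachable from Depot: {Depot, HubA, HubC, Y1}.
Min-cut edges: HubA→Jct1 (7), Y1→Jct2 (5); capacity 7 + 5 = 12.
Cut capacity 13 exceeds the max flow 12, so it is not minimum.

No — its capacity is 13, but the minimum cut has capacity 12.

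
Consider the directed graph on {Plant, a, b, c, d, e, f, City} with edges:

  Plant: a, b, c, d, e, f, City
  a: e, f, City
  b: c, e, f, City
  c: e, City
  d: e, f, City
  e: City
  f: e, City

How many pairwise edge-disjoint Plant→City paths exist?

Assign every edge capacity 1; by Menger, the answer equals the max flow.
Path Plant→City (+1); total 1.
Path Plant→a→City (+1); total 2.
Path Plant→b→City (+1); total 3.
Path Plant→c→City (+1); total 4.
Path Plant→d→City (+1); total 5.
Path Plant→e→City (+1); total 6.
Path Plant→f→City (+1); total 7.
No residual Plant→City path; max flow = 7.
Certifying cut of size 7: {Plant→City, Plant→a, Plant→b, Plant→c, Plant→d, Plant→e, Plant→f}.

7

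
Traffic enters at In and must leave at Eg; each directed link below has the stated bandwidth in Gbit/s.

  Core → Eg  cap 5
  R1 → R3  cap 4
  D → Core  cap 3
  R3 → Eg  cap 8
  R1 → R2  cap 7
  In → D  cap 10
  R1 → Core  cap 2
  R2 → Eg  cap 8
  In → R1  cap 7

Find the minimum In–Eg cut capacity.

Augment In→R1→Core→Eg: bottleneck 2, flow now 2.
Augment In→R1→R2→Eg: bottleneck 5, flow now 7.
Augment In→D→Core→Eg: bottleneck 3, flow now 10.
No augmenting path remains; maximum flow = 10.
By max-flow min-cut, the minimum cut capacity equals the max flow.
In the residual graph, reachable from In: {In, D}.
Min-cut edges: In→R1 (7), D→Core (3); capacity 7 + 3 = 10.

10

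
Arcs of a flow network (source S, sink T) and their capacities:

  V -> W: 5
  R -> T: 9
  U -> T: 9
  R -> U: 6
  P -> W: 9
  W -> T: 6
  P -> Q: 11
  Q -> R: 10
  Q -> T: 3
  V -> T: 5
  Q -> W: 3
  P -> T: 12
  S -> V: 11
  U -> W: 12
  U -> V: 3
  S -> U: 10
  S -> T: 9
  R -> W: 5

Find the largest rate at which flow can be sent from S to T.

Augment S→T: bottleneck 9, flow now 9.
Augment S→U→T: bottleneck 9, flow now 18.
Augment S→V→T: bottleneck 5, flow now 23.
Augment S→U→W→T: bottleneck 1, flow now 24.
Augment S→V→W→T: bottleneck 5, flow now 29.
No augmenting path remains; maximum flow = 29.
In the residual graph, reachable from S: {S, V}.
Min-cut edges: S→U (10), S→T (9), V→W (5), V→T (5); capacity 10 + 9 + 5 + 5 = 29.
This cut is saturated, so no flow can exceed 29.

29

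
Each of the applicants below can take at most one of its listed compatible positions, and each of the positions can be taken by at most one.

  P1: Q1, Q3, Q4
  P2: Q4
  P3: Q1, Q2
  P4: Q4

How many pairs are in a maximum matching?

Unit-capacity flow: source→left, listed edges, right→sink; max matching = max flow.
Augmenting path P1→Q1 (+1); matched 1.
Augmenting path P2→Q4 (+1); matched 2.
Augmenting path P3→Q2 (+1); matched 3.
No augmenting path remains; maximum matching = 3.
König certificate: {P1, P3, Q4} is a vertex cover of size 3 (every listed pair touches it), so no matching can be larger.

3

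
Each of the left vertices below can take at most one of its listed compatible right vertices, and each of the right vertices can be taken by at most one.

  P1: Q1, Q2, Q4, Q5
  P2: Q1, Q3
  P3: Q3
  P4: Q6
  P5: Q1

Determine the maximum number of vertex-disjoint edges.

Unit-capacity flow: source→left, listed edges, right→sink; max matching = max flow.
Augmenting path P1→Q1 (+1); matched 1.
Augmenting path P2→Q3 (+1); matched 2.
Augmenting path P4→Q6 (+1); matched 3.
Augmenting path P5→Q1→P1→Q2 (+1); matched 4.
No augmenting path remains; maximum matching = 4.
König certificate: {P1, P4, Q1, Q3} is a vertex cover of size 4 (every listed pair touches it), so no matching can be larger.

4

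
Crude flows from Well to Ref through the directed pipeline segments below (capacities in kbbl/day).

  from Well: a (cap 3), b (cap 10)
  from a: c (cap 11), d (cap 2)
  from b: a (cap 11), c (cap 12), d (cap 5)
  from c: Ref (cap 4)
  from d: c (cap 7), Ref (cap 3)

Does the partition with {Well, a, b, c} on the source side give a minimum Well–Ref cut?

Given cut capacity: 2 + 5 + 4 = 11.
Augment Well→a→c→Ref: bottleneck 3, flow now 3.
Augment Well→b→c→Ref: bottleneck 1, flow now 4.
Augment Well→b→d→Ref: bottleneck 3, flow now 7.
No augmenting path remains; maximum flow = 7.
In the residual graph, reachable from Well: {Well, a, b, c, d}.
Min-cut edges: c→Ref (4), d→Ref (3); capacity 4 + 3 = 7.
Cut capacity 11 exceeds the max flow 7, so it is not minimum.

No — its capacity is 11, but the minimum cut has capacity 7.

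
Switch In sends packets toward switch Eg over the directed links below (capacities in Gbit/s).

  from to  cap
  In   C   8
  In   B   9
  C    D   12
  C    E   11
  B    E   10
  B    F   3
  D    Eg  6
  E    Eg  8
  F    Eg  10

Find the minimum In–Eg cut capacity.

17

Augment In→C→D→Eg: bottleneck 6, flow now 6.
Augment In→C→E→Eg: bottleneck 2, flow now 8.
Augment In→B→E→Eg: bottleneck 6, flow now 14.
Augment In→B→F→Eg: bottleneck 3, flow now 17.
No augmenting path remains; maximum flow = 17.
By max-flow min-cut, the minimum cut capacity equals the max flow.
In the residual graph, reachable from In: {In}.
Min-cut edges: In→C (8), In→B (9); capacity 8 + 9 = 17.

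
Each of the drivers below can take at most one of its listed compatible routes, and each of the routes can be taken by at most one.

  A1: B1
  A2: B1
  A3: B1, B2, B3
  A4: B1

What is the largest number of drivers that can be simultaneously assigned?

2

Unit-capacity flow: source→left, listed edges, right→sink; max matching = max flow.
Augmenting path A1→B1 (+1); matched 1.
Augmenting path A3→B2 (+1); matched 2.
No augmenting path remains; maximum matching = 2.
König certificate: {A3, B1} is a vertex cover of size 2 (every listed pair touches it), so no matching can be larger.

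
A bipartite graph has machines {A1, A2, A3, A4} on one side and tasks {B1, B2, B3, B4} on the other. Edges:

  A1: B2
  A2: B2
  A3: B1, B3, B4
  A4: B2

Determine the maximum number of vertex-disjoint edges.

Unit-capacity flow: source→left, listed edges, right→sink; max matching = max flow.
Augmenting path A1→B2 (+1); matched 1.
Augmenting path A3→B1 (+1); matched 2.
No augmenting path remains; maximum matching = 2.
König certificate: {A3, B2} is a vertex cover of size 2 (every listed pair touches it), so no matching can be larger.

2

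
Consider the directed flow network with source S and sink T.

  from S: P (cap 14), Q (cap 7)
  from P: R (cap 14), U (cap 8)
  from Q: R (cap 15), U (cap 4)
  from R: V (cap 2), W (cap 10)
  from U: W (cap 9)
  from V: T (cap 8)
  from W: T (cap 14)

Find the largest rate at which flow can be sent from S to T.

16

Augment S→P→R→V→T: bottleneck 2, flow now 2.
Augment S→P→R→W→T: bottleneck 10, flow now 12.
Augment S→P→U→W→T: bottleneck 2, flow now 14.
Augment S→Q→U→W→T: bottleneck 2, flow now 16.
No augmenting path remains; maximum flow = 16.
In the residual graph, reachable from S: {S, P, Q, R, U, W}.
Min-cut edges: R→V (2), W→T (14); capacity 2 + 14 = 16.
This cut is saturated, so no flow can exceed 16.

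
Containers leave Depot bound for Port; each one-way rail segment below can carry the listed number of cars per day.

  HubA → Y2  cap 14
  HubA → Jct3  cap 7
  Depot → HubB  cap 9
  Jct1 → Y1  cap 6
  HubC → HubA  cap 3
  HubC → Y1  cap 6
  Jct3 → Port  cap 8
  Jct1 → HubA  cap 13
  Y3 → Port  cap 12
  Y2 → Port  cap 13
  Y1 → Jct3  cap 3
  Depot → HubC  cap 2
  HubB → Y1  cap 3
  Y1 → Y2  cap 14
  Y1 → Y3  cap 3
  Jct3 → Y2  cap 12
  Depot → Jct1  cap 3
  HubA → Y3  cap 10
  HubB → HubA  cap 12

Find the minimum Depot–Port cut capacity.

Augment Depot→HubB→Y1→Y2→Port: bottleneck 3, flow now 3.
Augment Depot→HubB→HubA→Y2→Port: bottleneck 6, flow now 9.
Augment Depot→HubC→Y1→Y2→Port: bottleneck 2, flow now 11.
Augment Depot→Jct1→Y1→Y2→Port: bottleneck 2, flow now 13.
Augment Depot→Jct1→Y1→Jct3→Port: bottleneck 1, flow now 14.
No augmenting path remains; maximum flow = 14.
By max-flow min-cut, the minimum cut capacity equals the max flow.
In the residual graph, reachable from Depot: {Depot}.
Min-cut edges: Depot→HubB (9), Depot→HubC (2), Depot→Jct1 (3); capacity 9 + 2 + 3 = 14.

14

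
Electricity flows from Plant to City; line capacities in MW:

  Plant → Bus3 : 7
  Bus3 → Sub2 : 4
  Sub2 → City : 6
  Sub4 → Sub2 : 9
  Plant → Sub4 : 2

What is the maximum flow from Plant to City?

Augment Plant→Sub4→Sub2→City: bottleneck 2, flow now 2.
Augment Plant→Bus3→Sub2→City: bottleneck 4, flow now 6.
No augmenting path remains; maximum flow = 6.
In the residual graph, reachable from Plant: {Plant, Bus3}.
Min-cut edges: Plant→Sub4 (2), Bus3→Sub2 (4); capacity 2 + 4 = 6.
This cut is saturated, so no flow can exceed 6.

6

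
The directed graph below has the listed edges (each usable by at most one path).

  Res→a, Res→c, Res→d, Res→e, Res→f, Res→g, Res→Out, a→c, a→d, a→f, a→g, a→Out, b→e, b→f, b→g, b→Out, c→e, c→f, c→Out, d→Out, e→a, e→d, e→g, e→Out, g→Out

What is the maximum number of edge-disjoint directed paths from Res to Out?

Assign every edge capacity 1; by Menger, the answer equals the max flow.
Path Res→Out (+1); total 1.
Path Res→a→Out (+1); total 2.
Path Res→c→Out (+1); total 3.
Path Res→d→Out (+1); total 4.
Path Res→e→Out (+1); total 5.
Path Res→g→Out (+1); total 6.
No residual Res→Out path; max flow = 6.
Certifying cut of size 6: {Res→Out, Res→a, Res→c, Res→d, Res→e, Res→g}.

6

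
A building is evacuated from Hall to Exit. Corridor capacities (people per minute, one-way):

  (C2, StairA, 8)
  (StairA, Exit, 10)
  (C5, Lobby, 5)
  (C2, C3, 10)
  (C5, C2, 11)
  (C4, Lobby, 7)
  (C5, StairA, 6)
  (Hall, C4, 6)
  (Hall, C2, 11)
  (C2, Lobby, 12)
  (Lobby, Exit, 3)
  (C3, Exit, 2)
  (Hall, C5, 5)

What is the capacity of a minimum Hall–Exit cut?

15

Augment Hall→C4→Lobby→Exit: bottleneck 3, flow now 3.
Augment Hall→C2→C3→Exit: bottleneck 2, flow now 5.
Augment Hall→C2→StairA→Exit: bottleneck 8, flow now 13.
Augment Hall→C5→StairA→Exit: bottleneck 2, flow now 15.
No augmenting path remains; maximum flow = 15.
By max-flow min-cut, the minimum cut capacity equals the max flow.
In the residual graph, reachable from Hall: {Hall, C4, C2, C5, C3, Lobby, StairA}.
Min-cut edges: C3→Exit (2), Lobby→Exit (3), StairA→Exit (10); capacity 2 + 3 + 10 = 15.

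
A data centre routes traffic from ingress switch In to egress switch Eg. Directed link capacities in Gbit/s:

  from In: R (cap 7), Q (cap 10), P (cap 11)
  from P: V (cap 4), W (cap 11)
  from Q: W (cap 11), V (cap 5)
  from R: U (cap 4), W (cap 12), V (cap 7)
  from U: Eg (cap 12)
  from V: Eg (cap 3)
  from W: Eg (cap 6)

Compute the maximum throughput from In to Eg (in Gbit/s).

Augment In→P→V→Eg: bottleneck 3, flow now 3.
Augment In→P→W→Eg: bottleneck 6, flow now 9.
Augment In→R→U→Eg: bottleneck 4, flow now 13.
No augmenting path remains; maximum flow = 13.
In the residual graph, reachable from In: {In, P, Q, R, V, W}.
Min-cut edges: R→U (4), V→Eg (3), W→Eg (6); capacity 4 + 3 + 6 = 13.
This cut is saturated, so no flow can exceed 13.

13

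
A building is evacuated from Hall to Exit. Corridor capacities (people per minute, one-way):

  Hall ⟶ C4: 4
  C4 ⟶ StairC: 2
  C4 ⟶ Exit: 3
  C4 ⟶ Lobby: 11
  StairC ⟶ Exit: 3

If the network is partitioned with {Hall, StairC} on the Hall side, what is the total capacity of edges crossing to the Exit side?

7

Edges leaving {Hall, StairC}: Hall→C4 (4), StairC→Exit (3).
Cut capacity = 4 + 3 = 7.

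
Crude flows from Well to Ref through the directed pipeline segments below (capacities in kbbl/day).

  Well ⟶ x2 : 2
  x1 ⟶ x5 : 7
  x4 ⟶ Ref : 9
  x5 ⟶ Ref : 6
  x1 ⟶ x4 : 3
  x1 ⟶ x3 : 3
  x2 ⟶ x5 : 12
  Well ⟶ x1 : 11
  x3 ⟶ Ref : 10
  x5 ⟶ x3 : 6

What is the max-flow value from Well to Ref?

Augment Well→x1→x3→Ref: bottleneck 3, flow now 3.
Augment Well→x1→x4→Ref: bottleneck 3, flow now 6.
Augment Well→x1→x5→Ref: bottleneck 5, flow now 11.
Augment Well→x2→x5→Ref: bottleneck 1, flow now 12.
Augment Well→x2→x5→x3→Ref: bottleneck 1, flow now 13.
No augmenting path remains; maximum flow = 13.
In the residual graph, reachable from Well: {Well}.
Min-cut edges: Well→x1 (11), Well→x2 (2); capacity 11 + 2 = 13.
This cut is saturated, so no flow can exceed 13.

13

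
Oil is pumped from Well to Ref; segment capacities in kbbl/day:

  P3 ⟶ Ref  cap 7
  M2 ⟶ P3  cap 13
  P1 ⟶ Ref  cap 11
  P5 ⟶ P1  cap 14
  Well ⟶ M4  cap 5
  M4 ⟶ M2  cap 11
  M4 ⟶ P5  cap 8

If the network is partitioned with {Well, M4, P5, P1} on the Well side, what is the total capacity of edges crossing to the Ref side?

22

Edges leaving {Well, M4, P5, P1}: M4→M2 (11), P1→Ref (11).
Cut capacity = 11 + 11 = 22.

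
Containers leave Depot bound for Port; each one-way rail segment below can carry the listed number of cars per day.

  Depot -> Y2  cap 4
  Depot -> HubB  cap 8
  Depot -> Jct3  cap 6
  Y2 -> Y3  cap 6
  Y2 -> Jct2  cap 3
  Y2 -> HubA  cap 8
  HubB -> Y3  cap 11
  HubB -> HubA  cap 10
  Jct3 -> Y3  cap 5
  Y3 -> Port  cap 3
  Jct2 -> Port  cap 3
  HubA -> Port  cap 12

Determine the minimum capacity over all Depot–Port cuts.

Augment Depot→Y2→Y3→Port: bottleneck 3, flow now 3.
Augment Depot→Y2→Jct2→Port: bottleneck 1, flow now 4.
Augment Depot→HubB→HubA→Port: bottleneck 8, flow now 12.
Augment Depot→Jct3→Y3→Y2→Jct2→Port: bottleneck 2, flow now 14. (uses reverse residual edge)
Augment Depot→Jct3→Y3→Y2→HubA→Port: bottleneck 1, flow now 15. (uses reverse residual edge)
No augmenting path remains; maximum flow = 15.
By max-flow min-cut, the minimum cut capacity equals the max flow.
In the residual graph, reachable from Depot: {Depot, Jct3, Y3}.
Min-cut edges: Depot→Y2 (4), Depot→HubB (8), Y3→Port (3); capacity 4 + 8 + 3 = 15.

15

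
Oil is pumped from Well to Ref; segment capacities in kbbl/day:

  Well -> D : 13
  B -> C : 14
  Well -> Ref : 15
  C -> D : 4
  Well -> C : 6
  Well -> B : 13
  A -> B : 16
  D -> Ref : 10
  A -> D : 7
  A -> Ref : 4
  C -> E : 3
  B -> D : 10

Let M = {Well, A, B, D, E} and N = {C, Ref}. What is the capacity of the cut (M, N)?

49

Edges leaving {Well, A, B, D, E}: Well→C (6), Well→Ref (15), A→Ref (4), B→C (14), D→Ref (10).
Cut capacity = 6 + 15 + 4 + 14 + 10 = 49.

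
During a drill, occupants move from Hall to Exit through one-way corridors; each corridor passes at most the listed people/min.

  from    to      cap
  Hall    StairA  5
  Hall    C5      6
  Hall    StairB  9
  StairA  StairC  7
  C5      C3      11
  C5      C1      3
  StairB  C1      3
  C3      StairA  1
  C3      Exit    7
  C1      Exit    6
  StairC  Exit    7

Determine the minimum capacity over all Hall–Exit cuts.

Augment Hall→StairA→StairC→Exit: bottleneck 5, flow now 5.
Augment Hall→C5→C3→Exit: bottleneck 6, flow now 11.
Augment Hall→StairB→C1→Exit: bottleneck 3, flow now 14.
No augmenting path remains; maximum flow = 14.
By max-flow min-cut, the minimum cut capacity equals the max flow.
In the residual graph, reachable from Hall: {Hall, StairB}.
Min-cut edges: Hall→StairA (5), Hall→C5 (6), StairB→C1 (3); capacity 5 + 6 + 3 = 14.

14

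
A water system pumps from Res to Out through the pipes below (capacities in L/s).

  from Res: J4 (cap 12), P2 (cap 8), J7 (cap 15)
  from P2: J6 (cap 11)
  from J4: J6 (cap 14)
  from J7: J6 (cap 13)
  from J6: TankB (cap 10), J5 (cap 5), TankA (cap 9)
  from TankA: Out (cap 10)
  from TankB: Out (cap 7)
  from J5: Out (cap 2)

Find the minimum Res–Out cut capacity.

18

Augment Res→P2→J6→TankA→Out: bottleneck 8, flow now 8.
Augment Res→J4→J6→TankA→Out: bottleneck 1, flow now 9.
Augment Res→J4→J6→TankB→Out: bottleneck 7, flow now 16.
Augment Res→J4→J6→J5→Out: bottleneck 2, flow now 18.
No augmenting path remains; maximum flow = 18.
By max-flow min-cut, the minimum cut capacity equals the max flow.
In the residual graph, reachable from Res: {Res, P2, J4, J7, J6, TankB, J5}.
Min-cut edges: J6→TankA (9), TankB→Out (7), J5→Out (2); capacity 9 + 7 + 2 = 18.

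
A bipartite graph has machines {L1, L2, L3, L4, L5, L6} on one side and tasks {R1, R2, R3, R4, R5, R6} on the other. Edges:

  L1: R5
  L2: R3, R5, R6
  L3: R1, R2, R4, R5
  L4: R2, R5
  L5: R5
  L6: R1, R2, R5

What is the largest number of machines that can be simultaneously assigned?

5

Unit-capacity flow: source→left, listed edges, right→sink; max matching = max flow.
Augmenting path L1→R5 (+1); matched 1.
Augmenting path L2→R3 (+1); matched 2.
Augmenting path L3→R1 (+1); matched 3.
Augmenting path L4→R2 (+1); matched 4.
Augmenting path L6→R1→L3→R4 (+1); matched 5.
No augmenting path remains; maximum matching = 5.
König certificate: {L2, L3, L4, L6, R5} is a vertex cover of size 5 (every listed pair touches it), so no matching can be larger.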